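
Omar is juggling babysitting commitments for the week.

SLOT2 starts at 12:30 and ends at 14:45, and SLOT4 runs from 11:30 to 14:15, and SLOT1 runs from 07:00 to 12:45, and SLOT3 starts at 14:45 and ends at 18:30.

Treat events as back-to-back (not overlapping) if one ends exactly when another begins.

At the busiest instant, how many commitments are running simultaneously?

Sort all start/end points and keep a running count:
07:00 start SLOT1 → 1
11:30 start SLOT4 → 2
12:30 start SLOT2 → 3
12:45 end SLOT1 → 2
14:15 end SLOT4 → 1
14:45 end SLOT2 → 0
14:45 start SLOT3 → 1
18:30 end SLOT3 → 0
Peak is 3, at 12:30 (SLOT1, SLOT2, SLOT4).

3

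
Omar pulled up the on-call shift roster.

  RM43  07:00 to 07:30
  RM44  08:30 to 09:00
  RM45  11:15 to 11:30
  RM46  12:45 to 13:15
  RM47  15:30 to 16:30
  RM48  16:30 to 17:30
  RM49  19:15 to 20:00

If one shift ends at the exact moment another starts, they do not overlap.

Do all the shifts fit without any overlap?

Yes

Check each pair: they overlap iff neither finishes before the other starts.
Sorted by start: RM43, RM44, RM45, RM46, RM47, RM48, RM49.
RM44 starts after RM43 ends; RM43 is clear from here.
RM45 starts after RM44 ends; RM44 is clear from here.
RM46 starts after RM45 ends; RM45 is clear from here.
RM47 starts after RM46 ends; RM46 is clear from here.
RM48 starts exactly when RM47 ends (back-to-back, no overlap); RM47 is clear from here.
RM49 starts after RM48 ends.
Every pair is clear; the schedule has no overlaps.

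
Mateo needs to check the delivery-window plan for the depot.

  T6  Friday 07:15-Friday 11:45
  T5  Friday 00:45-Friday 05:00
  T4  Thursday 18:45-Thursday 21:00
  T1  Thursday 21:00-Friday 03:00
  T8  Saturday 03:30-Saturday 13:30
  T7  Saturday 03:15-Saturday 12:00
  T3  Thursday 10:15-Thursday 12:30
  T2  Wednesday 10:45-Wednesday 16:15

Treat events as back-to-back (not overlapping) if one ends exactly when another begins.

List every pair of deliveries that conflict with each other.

T1 & T5, T7 & T8

Sorted by start: T2, T3, T4, T1, T5, T6, T7, T8.
T3 starts after T2 ends, so T2 has no further overlaps.
T4 starts after T3 ends, so T3 has no further overlaps.
T1 starts exactly when T4 ends (back-to-back, no overlap), so T4 has no further overlaps.
T5 starts before T1 ends → T1 and T5 overlap.
T6 starts after T1 ends, so T1 has no further overlaps.
T6 starts after T5 ends, so T5 has no further overlaps.
T7 starts after T6 ends, so T6 has no further overlaps.
T8 starts before T7 ends → T7 and T8 overlap.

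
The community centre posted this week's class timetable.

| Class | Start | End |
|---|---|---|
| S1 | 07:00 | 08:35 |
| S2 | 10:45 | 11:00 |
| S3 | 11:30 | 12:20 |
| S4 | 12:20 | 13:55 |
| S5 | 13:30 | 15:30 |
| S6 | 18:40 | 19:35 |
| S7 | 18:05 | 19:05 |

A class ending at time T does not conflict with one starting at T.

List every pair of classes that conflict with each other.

S4 & S5, S6 & S7

Sorted by start: S1, S2, S3, S4, S5, S7, S6.
S2 starts after S1 ends — done with S1.
S3 starts after S2 ends — done with S2.
S4 starts exactly when S3 ends (back-to-back, no overlap) — done with S3.
S5 starts before S4 ends → S4 and S5 overlap.
S7 starts after S4 ends — done with S4.
S7 starts after S5 ends — done with S5.
S6 starts before S7 ends → S7 and S6 overlap.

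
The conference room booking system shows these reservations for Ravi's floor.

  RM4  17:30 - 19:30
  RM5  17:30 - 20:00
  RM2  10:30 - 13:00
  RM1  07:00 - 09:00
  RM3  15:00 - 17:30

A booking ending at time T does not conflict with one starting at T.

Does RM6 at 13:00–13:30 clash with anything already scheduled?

No — it doesn't clash with anything

RM1: ends 09:00 at or before RM6 starts 13:00 → clear.
RM2: ends 13:00 at or before RM6 starts 13:00 → clear.
RM3: starts 15:00 at or after RM6 ends 13:30 → clear.
RM4: starts 17:30 at or after RM6 ends 13:30 → clear.
RM5: starts 17:30 at or after RM6 ends 13:30 → clear.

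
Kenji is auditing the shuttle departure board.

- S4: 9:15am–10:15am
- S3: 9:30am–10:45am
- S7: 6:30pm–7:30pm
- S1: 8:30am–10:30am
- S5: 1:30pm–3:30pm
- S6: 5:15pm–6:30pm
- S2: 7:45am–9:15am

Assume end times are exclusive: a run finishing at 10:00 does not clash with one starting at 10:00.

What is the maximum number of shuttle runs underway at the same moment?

3

Sort all start/end points and keep a running count:
7:45am start S2 → 1
8:30am start S1 → 2
9:15am end S2 → 1
9:15am start S4 → 2
9:30am start S3 → 3
10:15am end S4 → 2
10:30am end S1 → 1
10:45am end S3 → 0
1:30pm start S5 → 1
3:30pm end S5 → 0
5:15pm start S6 → 1
6:30pm end S6 → 0
6:30pm start S7 → 1
7:30pm end S7 → 0
Peak is 3, at 9:30am (S1, S3, S4).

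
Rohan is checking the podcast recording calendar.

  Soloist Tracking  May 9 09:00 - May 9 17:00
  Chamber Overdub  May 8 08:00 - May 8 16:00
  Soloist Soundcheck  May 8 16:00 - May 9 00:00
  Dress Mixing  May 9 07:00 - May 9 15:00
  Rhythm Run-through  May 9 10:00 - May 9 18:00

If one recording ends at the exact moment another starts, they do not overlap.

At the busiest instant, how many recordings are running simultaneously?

Walk through starts and ends in time order (an end at T is processed before a start at T):
May 8 08:00 start Chamber Overdub → 1
May 8 16:00 end Chamber Overdub → 0
May 8 16:00 start Soloist Soundcheck → 1
May 9 00:00 end Soloist Soundcheck → 0
May 9 07:00 start Dress Mixing → 1
May 9 09:00 start Soloist Tracking → 2
May 9 10:00 start Rhythm Run-through → 3
May 9 15:00 end Dress Mixing → 2
May 9 17:00 end Soloist Tracking → 1
May 9 18:00 end Rhythm Run-through → 0
Peak is 3, at May 9 10:00 (Dress Mixing, Rhythm Run-through, Soloist Tracking).

3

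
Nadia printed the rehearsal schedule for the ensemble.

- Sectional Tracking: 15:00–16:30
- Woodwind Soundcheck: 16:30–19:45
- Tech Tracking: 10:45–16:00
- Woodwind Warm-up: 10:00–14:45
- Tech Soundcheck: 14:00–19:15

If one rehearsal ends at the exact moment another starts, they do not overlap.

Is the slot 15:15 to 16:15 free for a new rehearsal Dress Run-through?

No — it overlaps Sectional Tracking, Tech Soundcheck, Tech Tracking

Woodwind Warm-up: ends 14:45 at or before Dress Run-through starts 15:15 → clear.
Tech Tracking: starts 10:45 before Dress Run-through ends 16:15, and ends 16:00 after Dress Run-through starts 15:15 → overlap.
Tech Soundcheck: starts 14:00 before Dress Run-through ends 16:15, and ends 19:15 after Dress Run-through starts 15:15 → overlap.
Sectional Tracking: starts 15:00 before Dress Run-through ends 16:15, and ends 16:30 after Dress Run-through starts 15:15 → overlap.
Woodwind Soundcheck: starts 16:30 at or after Dress Run-through ends 16:15 → clear.
Dress Run-through overlaps Tech Tracking, Tech Soundcheck, Sectional Tracking.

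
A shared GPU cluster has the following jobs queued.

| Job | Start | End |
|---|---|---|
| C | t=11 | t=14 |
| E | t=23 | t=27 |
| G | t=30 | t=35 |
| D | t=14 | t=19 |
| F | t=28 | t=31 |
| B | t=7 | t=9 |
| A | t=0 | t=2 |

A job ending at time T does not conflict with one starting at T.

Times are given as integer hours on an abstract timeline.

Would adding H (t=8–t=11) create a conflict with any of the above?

Yes — it overlaps B

A: ends t=2 at or before H starts t=8 → clear.
B: starts t=7 before H ends t=11, and ends t=9 after H starts t=8 → overlap.
C: starts t=11 at or after H ends t=11 → clear.
D: starts t=14 at or after H ends t=11 → clear.
E: starts t=23 at or after H ends t=11 → clear.
F: starts t=28 at or after H ends t=11 → clear.
G: starts t=30 at or after H ends t=11 → clear.
H overlaps B.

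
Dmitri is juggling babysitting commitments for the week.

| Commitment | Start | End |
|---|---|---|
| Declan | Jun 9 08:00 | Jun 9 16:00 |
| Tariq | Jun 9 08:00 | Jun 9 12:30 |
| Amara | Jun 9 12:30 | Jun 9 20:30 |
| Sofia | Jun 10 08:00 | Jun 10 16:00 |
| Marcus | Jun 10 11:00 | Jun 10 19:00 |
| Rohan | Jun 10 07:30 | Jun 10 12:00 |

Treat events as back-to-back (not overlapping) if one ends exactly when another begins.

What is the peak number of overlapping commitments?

3

Sweep the timeline, counting +1 at each start and −1 at each end (ends before starts at a tie):
Jun 9 08:00 start Declan → 1
Jun 9 08:00 start Tariq → 2
Jun 9 12:30 end Tariq → 1
Jun 9 12:30 start Amara → 2
Jun 9 16:00 end Declan → 1
Jun 9 20:30 end Amara → 0
Jun 10 07:30 start Rohan → 1
Jun 10 08:00 start Sofia → 2
Jun 10 11:00 start Marcus → 3
Jun 10 12:00 end Rohan → 2
Jun 10 16:00 end Sofia → 1
Jun 10 19:00 end Marcus → 0
Peak is 3, at Jun 10 11:00 (Marcus, Rohan, Sofia).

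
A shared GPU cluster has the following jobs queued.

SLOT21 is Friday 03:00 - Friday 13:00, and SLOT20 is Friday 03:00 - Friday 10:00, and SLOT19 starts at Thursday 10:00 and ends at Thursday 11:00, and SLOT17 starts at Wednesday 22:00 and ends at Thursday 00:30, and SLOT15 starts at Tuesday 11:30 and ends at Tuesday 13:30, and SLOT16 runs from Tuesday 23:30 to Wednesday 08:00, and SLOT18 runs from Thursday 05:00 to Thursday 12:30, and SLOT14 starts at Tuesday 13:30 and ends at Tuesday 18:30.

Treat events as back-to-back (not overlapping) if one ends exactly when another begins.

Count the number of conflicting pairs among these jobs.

Sorted by start: SLOT15, SLOT14, SLOT16, SLOT17, SLOT18, SLOT19, SLOT20, SLOT21.
SLOT14 starts exactly when SLOT15 ends (back-to-back, no overlap), so nothing later overlaps SLOT15 either.
SLOT16 starts after SLOT14 ends, so nothing later overlaps SLOT14 either.
SLOT17 starts after SLOT16 ends, so nothing later overlaps SLOT16 either.
SLOT18 starts after SLOT17 ends, so nothing later overlaps SLOT17 either.
SLOT19 starts before SLOT18 ends → SLOT18 and SLOT19 overlap.
SLOT20 starts after SLOT18 ends, so nothing later overlaps SLOT18 either.
SLOT20 starts after SLOT19 ends, so nothing later overlaps SLOT19 either.
SLOT21 starts before SLOT20 ends → SLOT20 and SLOT21 overlap.
Overlapping pairs: SLOT18 & SLOT19, SLOT20 & SLOT21 — 2 in total.

2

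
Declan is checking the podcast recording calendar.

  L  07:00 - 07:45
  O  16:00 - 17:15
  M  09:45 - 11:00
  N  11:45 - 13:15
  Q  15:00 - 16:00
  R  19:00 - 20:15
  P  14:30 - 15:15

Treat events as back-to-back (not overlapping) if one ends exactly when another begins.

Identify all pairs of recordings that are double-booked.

P & Q

Sorted by start: L, M, N, P, Q, O, R.
M starts after L ends; L is clear from here.
N starts after M ends; M is clear from here.
P starts after N ends; N is clear from here.
Q starts before P ends → P and Q overlap.
O starts after P ends; P is clear from here.
O starts exactly when Q ends (back-to-back, no overlap); Q is clear from here.
R starts after O ends.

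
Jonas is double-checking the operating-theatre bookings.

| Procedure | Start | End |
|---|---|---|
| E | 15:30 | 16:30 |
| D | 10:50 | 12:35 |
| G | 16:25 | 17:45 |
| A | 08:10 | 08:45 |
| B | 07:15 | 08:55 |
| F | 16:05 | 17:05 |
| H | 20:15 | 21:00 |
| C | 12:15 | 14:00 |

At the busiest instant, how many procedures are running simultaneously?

3

Sweep the timeline, counting +1 at each start and −1 at each end (ends before starts at a tie):
07:15 start B → 1
08:10 start A → 2
08:45 end A → 1
08:55 end B → 0
10:50 start D → 1
12:15 start C → 2
12:35 end D → 1
14:00 end C → 0
15:30 start E → 1
16:05 start F → 2
16:25 start G → 3
16:30 end E → 2
17:05 end F → 1
17:45 end G → 0
20:15 start H → 1
21:00 end H → 0
Peak is 3, at 16:25 (E, F, G).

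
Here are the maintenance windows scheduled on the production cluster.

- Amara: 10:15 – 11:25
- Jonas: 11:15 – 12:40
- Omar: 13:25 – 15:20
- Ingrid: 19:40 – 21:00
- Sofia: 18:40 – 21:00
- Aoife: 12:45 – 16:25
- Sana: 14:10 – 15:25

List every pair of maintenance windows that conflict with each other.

Sorted by start: Amara, Jonas, Aoife, Omar, Sana, Sofia, Ingrid.
Jonas starts before Amara ends → Amara and Jonas overlap.
Aoife starts after Amara ends, so nothing later overlaps Amara either.
Aoife starts after Jonas ends, so nothing later overlaps Jonas either.
Omar starts before Aoife ends → Aoife and Omar overlap.
Sana starts before Aoife ends → Aoife and Sana overlap.
Sofia starts after Aoife ends, so nothing later overlaps Aoife either.
Sana starts before Omar ends → Omar and Sana overlap.
Sofia starts after Omar ends, so nothing later overlaps Omar either.
Sofia starts after Sana ends, so nothing later overlaps Sana either.
Ingrid starts before Sofia ends → Sofia and Ingrid overlap.

Amara & Jonas, Aoife & Omar, Aoife & Sana, Ingrid & Sofia, Omar & Sana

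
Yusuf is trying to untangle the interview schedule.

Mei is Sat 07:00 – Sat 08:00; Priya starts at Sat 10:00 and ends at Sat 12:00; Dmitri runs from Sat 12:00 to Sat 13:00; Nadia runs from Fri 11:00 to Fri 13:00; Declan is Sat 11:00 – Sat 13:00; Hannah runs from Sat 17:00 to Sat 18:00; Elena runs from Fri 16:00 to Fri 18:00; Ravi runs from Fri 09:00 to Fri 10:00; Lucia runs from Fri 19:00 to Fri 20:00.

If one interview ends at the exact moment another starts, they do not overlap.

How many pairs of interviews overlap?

2

Sorted by start: Ravi, Nadia, Elena, Lucia, Mei, Priya, Declan, Dmitri, Hannah.
Nadia starts after Ravi ends, so Ravi has no further overlaps.
Elena starts after Nadia ends, so Nadia has no further overlaps.
Lucia starts after Elena ends, so Elena has no further overlaps.
Mei starts after Lucia ends, so Lucia has no further overlaps.
Priya starts after Mei ends, so Mei has no further overlaps.
Declan starts before Priya ends → Priya and Declan overlap.
Dmitri starts exactly when Priya ends (back-to-back, no overlap), so Priya has no further overlaps.
Dmitri starts before Declan ends → Declan and Dmitri overlap.
Hannah starts after Declan ends.
Hannah starts after Dmitri ends.
Overlapping pairs: Declan & Dmitri, Declan & Priya — 2 in total.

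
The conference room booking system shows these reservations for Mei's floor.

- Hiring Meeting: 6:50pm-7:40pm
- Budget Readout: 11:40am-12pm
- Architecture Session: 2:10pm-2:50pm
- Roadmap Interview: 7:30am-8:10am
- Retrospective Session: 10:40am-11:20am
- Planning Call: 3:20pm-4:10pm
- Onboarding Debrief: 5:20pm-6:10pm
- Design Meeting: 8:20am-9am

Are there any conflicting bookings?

No

Sorted by start: Roadmap Interview, Design Meeting, Retrospective Session, Budget Readout, Architecture Session, Planning Call, Onboarding Debrief, Hiring Meeting.
Design Meeting starts after Roadmap Interview ends, so nothing later overlaps Roadmap Interview either.
Retrospective Session starts after Design Meeting ends, so nothing later overlaps Design Meeting either.
Budget Readout starts after Retrospective Session ends, so nothing later overlaps Retrospective Session either.
Architecture Session starts after Budget Readout ends, so nothing later overlaps Budget Readout either.
Planning Call starts after Architecture Session ends, so nothing later overlaps Architecture Session either.
Onboarding Debrief starts after Planning Call ends, so nothing later overlaps Planning Call either.
Hiring Meeting starts after Onboarding Debrief ends.
Every pair is clear; the schedule has no overlaps.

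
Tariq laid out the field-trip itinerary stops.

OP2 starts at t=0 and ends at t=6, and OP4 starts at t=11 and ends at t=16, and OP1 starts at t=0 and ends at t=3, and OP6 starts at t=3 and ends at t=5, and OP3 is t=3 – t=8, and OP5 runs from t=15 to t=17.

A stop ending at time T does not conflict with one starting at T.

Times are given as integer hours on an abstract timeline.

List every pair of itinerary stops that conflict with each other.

Check each pair: they overlap iff neither finishes before the other starts.
Sorted by start: OP1, OP2, OP3, OP6, OP4, OP5.
OP2 starts before OP1 ends → OP1 and OP2 overlap.
OP3 starts exactly when OP1 ends (back-to-back, no overlap), so nothing later overlaps OP1 either.
OP3 starts before OP2 ends → OP2 and OP3 overlap.
OP6 starts before OP2 ends → OP2 and OP6 overlap.
OP4 starts after OP2 ends, so nothing later overlaps OP2 either.
OP6 starts before OP3 ends → OP3 and OP6 overlap.
OP4 starts after OP3 ends, so nothing later overlaps OP3 either.
OP4 starts after OP6 ends, so nothing later overlaps OP6 either.
OP5 starts before OP4 ends → OP4 and OP5 overlap.

OP1 & OP2, OP2 & OP3, OP2 & OP6, OP3 & OP6, OP4 & OP5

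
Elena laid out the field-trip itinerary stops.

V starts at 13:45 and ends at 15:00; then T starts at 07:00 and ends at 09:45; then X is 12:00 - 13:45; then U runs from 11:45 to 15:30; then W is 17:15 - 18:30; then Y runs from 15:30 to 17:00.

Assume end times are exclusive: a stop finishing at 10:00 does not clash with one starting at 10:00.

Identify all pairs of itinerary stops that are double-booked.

Sorted by start: T, U, X, V, Y, W.
U starts after T ends, so T has no further overlaps.
X starts before U ends → U and X overlap.
V starts before U ends → U and V overlap.
Y starts exactly when U ends (back-to-back, no overlap), so U has no further overlaps.
V starts exactly when X ends (back-to-back, no overlap), so X has no further overlaps.
Y starts after V ends, so V has no further overlaps.
W starts after Y ends.

U & V, U & X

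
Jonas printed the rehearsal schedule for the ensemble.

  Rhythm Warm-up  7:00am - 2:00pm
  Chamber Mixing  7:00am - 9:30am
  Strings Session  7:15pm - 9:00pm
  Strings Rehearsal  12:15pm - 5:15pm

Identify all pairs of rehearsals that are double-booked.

Chamber Mixing & Rhythm Warm-up, Rhythm Warm-up & Strings Rehearsal

Sorted by start: Chamber Mixing, Rhythm Warm-up, Strings Rehearsal, Strings Session.
Rhythm Warm-up starts before Chamber Mixing ends → Chamber Mixing and Rhythm Warm-up overlap.
Strings Rehearsal starts after Chamber Mixing ends, so Chamber Mixing has no further overlaps.
Strings Rehearsal starts before Rhythm Warm-up ends → Rhythm Warm-up and Strings Rehearsal overlap.
Strings Session starts after Rhythm Warm-up ends.
Strings Session starts after Strings Rehearsal ends.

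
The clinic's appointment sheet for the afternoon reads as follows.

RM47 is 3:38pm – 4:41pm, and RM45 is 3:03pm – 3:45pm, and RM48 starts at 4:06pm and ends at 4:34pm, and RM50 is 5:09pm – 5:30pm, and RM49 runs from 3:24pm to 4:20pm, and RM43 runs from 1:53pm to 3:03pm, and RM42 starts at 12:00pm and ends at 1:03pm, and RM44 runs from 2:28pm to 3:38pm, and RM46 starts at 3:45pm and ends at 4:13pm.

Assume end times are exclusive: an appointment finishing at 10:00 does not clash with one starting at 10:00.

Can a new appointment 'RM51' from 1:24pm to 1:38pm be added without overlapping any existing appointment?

Yes — the slot is free

RM42: ends 1:03pm at or before RM51 starts 1:24pm → clear.
RM43: starts 1:53pm at or after RM51 ends 1:38pm → clear.
RM44: starts 2:28pm at or after RM51 ends 1:38pm → clear.
RM45: starts 3:03pm at or after RM51 ends 1:38pm → clear.
RM49: starts 3:24pm at or after RM51 ends 1:38pm → clear.
RM47: starts 3:38pm at or after RM51 ends 1:38pm → clear.
RM46: starts 3:45pm at or after RM51 ends 1:38pm → clear.
RM48: starts 4:06pm at or after RM51 ends 1:38pm → clear.
RM50: starts 5:09pm at or after RM51 ends 1:38pm → clear.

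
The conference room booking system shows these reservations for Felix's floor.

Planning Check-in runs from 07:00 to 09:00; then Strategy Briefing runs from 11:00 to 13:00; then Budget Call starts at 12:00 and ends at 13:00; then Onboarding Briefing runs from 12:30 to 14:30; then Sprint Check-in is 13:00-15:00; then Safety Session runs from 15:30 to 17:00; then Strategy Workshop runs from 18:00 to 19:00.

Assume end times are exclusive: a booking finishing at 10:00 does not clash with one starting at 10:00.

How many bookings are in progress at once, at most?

Sweep the timeline, counting +1 at each start and −1 at each end (ends before starts at a tie):
07:00 start Planning Check-in → 1
09:00 end Planning Check-in → 0
11:00 start Strategy Briefing → 1
12:00 start Budget Call → 2
12:30 start Onboarding Briefing → 3
13:00 end Budget Call → 2
13:00 end Strategy Briefing → 1
13:00 start Sprint Check-in → 2
14:30 end Onboarding Briefing → 1
15:00 end Sprint Check-in → 0
15:30 start Safety Session → 1
17:00 end Safety Session → 0
18:00 start Strategy Workshop → 1
19:00 end Strategy Workshop → 0
Peak is 3, at 12:30 (Budget Call, Onboarding Briefing, Strategy Briefing).

3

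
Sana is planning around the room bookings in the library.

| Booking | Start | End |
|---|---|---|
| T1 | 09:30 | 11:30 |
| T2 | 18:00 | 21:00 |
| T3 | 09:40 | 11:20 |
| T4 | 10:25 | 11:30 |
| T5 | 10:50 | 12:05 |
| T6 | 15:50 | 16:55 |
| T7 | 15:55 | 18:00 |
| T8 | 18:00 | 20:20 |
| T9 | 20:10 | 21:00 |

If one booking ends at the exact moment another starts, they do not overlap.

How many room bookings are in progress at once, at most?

4

Sort all start/end points and keep a running count:
09:30 start T1 → 1
09:40 start T3 → 2
10:25 start T4 → 3
10:50 start T5 → 4
11:20 end T3 → 3
11:30 end T1 → 2
11:30 end T4 → 1
12:05 end T5 → 0
15:50 start T6 → 1
15:55 start T7 → 2
16:55 end T6 → 1
18:00 end T7 → 0
18:00 start T2 → 1
18:00 start T8 → 2
20:10 start T9 → 3
20:20 end T8 → 2
21:00 end T2 → 1
21:00 end T9 → 0
Peak is 4, at 10:50 (T1, T3, T4, T5).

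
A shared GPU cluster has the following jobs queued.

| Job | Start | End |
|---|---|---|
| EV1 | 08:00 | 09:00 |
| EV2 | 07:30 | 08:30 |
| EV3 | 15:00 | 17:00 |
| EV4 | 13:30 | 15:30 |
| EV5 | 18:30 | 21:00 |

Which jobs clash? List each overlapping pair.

Sorted by start: EV2, EV1, EV4, EV3, EV5.
EV1 starts before EV2 ends → EV2 and EV1 overlap.
EV4 starts after EV2 ends, so nothing later overlaps EV2 either.
EV4 starts after EV1 ends, so nothing later overlaps EV1 either.
EV3 starts before EV4 ends → EV4 and EV3 overlap.
EV5 starts after EV4 ends.
EV5 starts after EV3 ends.

EV1 & EV2, EV3 & EV4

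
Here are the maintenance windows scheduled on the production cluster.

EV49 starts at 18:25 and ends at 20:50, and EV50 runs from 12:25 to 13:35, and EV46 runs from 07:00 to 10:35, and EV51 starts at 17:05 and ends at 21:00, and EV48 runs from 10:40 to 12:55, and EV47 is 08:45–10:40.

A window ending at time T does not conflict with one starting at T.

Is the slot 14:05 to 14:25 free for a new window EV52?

EV46: ends 10:35 at or before EV52 starts 14:05 → clear.
EV47: ends 10:40 at or before EV52 starts 14:05 → clear.
EV48: ends 12:55 at or before EV52 starts 14:05 → clear.
EV50: ends 13:35 at or before EV52 starts 14:05 → clear.
EV51: starts 17:05 at or after EV52 ends 14:25 → clear.
EV49: starts 18:25 at or after EV52 ends 14:25 → clear.

Yes — the slot is free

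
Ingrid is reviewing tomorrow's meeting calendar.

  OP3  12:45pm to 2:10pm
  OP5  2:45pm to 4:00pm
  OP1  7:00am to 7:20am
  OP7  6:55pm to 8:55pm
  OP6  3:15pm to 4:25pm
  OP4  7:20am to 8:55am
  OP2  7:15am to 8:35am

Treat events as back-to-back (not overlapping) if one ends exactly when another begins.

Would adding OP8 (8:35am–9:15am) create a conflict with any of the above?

Yes — it overlaps OP4

OP1: ends 7:20am at or before OP8 starts 8:35am → clear.
OP2: ends 8:35am at or before OP8 starts 8:35am → clear.
OP4: starts 7:20am before OP8 ends 9:15am, and ends 8:55am after OP8 starts 8:35am → overlap.
OP3: starts 12:45pm at or after OP8 ends 9:15am → clear.
OP5: starts 2:45pm at or after OP8 ends 9:15am → clear.
OP6: starts 3:15pm at or after OP8 ends 9:15am → clear.
OP7: starts 6:55pm at or after OP8 ends 9:15am → clear.
OP8 overlaps OP4.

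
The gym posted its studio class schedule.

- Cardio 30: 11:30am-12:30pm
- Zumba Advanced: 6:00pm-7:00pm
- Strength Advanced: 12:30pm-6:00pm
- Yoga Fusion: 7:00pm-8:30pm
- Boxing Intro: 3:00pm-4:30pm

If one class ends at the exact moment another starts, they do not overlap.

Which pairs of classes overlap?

Boxing Intro & Strength Advanced

Check each pair: they overlap iff neither finishes before the other starts.
Sorted by start: Cardio 30, Strength Advanced, Boxing Intro, Zumba Advanced, Yoga Fusion.
Strength Advanced starts exactly when Cardio 30 ends (back-to-back, no overlap) — done with Cardio 30.
Boxing Intro starts before Strength Advanced ends → Strength Advanced and Boxing Intro overlap.
Zumba Advanced starts exactly when Strength Advanced ends (back-to-back, no overlap) — done with Strength Advanced.
Zumba Advanced starts after Boxing Intro ends — done with Boxing Intro.
Yoga Fusion starts exactly when Zumba Advanced ends (back-to-back, no overlap).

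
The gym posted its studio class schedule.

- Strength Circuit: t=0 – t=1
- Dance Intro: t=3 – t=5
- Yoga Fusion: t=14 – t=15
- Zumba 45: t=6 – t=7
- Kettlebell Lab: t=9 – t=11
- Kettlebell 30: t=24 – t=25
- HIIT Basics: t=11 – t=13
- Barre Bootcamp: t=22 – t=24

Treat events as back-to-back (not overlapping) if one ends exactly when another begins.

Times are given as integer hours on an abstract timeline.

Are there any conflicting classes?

No

Sorted by start: Strength Circuit, Dance Intro, Zumba 45, Kettlebell Lab, HIIT Basics, Yoga Fusion, Barre Bootcamp, Kettlebell 30.
Dance Intro starts after Strength Circuit ends, so nothing later overlaps Strength Circuit either.
Zumba 45 starts after Dance Intro ends, so nothing later overlaps Dance Intro either.
Kettlebell Lab starts after Zumba 45 ends, so nothing later overlaps Zumba 45 either.
HIIT Basics starts exactly when Kettlebell Lab ends (back-to-back, no overlap), so nothing later overlaps Kettlebell Lab either.
Yoga Fusion starts after HIIT Basics ends, so nothing later overlaps HIIT Basics either.
Barre Bootcamp starts after Yoga Fusion ends, so nothing later overlaps Yoga Fusion either.
Kettlebell 30 starts exactly when Barre Bootcamp ends (back-to-back, no overlap).
Every pair is clear; the schedule has no overlaps.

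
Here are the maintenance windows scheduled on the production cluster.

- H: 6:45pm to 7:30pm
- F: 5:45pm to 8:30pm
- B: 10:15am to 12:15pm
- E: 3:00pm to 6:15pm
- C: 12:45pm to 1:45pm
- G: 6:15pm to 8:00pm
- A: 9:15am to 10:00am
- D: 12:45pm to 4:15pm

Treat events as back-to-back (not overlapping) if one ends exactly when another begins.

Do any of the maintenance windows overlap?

Two intervals overlap when each starts before the other ends.
Sorted by start: A, B, C, D, E, F, G, H.
B starts after A ends — done with A.
C starts after B ends — done with B.
D starts before C ends → C and D overlap.
That's a conflict, so the schedule is not conflict-free.

Yes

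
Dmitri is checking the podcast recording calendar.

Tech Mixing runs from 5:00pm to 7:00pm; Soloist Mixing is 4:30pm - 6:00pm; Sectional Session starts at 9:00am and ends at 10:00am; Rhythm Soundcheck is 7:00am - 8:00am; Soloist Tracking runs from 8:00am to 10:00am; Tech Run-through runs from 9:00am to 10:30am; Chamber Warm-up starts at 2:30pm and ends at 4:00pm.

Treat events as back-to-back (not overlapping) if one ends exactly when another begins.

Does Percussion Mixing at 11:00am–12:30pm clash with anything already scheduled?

Rhythm Soundcheck: ends 8:00am at or before Percussion Mixing starts 11:00am → clear.
Soloist Tracking: ends 10:00am at or before Percussion Mixing starts 11:00am → clear.
Sectional Session: ends 10:00am at or before Percussion Mixing starts 11:00am → clear.
Tech Run-through: ends 10:30am at or before Percussion Mixing starts 11:00am → clear.
Chamber Warm-up: starts 2:30pm at or after Percussion Mixing ends 12:30pm → clear.
Soloist Mixing: starts 4:30pm at or after Percussion Mixing ends 12:30pm → clear.
Tech Mixing: starts 5:00pm at or after Percussion Mixing ends 12:30pm → clear.

No — it doesn't clash with anything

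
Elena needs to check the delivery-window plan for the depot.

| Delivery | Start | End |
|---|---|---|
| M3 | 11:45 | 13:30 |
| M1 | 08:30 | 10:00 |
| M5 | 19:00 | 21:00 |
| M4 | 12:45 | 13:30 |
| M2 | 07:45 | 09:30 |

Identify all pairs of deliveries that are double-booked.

Sorted by start: M2, M1, M3, M4, M5.
M1 starts before M2 ends → M2 and M1 overlap.
M3 starts after M2 ends; M2 is clear from here.
M3 starts after M1 ends; M1 is clear from here.
M4 starts before M3 ends → M3 and M4 overlap.
M5 starts after M3 ends.
M5 starts after M4 ends.

M1 & M2, M3 & M4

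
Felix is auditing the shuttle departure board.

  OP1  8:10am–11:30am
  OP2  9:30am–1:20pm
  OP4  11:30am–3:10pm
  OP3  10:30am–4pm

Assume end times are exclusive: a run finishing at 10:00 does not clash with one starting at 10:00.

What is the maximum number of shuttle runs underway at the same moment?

3

Sweep the timeline, counting +1 at each start and −1 at each end (ends before starts at a tie):
8:10am start OP1 → 1
9:30am start OP2 → 2
10:30am start OP3 → 3
11:30am end OP1 → 2
11:30am start OP4 → 3
1:20pm end OP2 → 2
3:10pm end OP4 → 1
4pm end OP3 → 0
Peak is 3, at 10:30am (OP1, OP2, OP3).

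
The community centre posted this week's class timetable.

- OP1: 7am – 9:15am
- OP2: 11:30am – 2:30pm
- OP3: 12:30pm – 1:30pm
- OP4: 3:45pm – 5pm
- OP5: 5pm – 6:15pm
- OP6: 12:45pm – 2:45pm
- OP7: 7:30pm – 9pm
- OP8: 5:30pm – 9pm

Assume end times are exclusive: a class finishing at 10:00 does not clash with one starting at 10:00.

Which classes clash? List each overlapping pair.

Sorted by start: OP1, OP2, OP3, OP6, OP4, OP5, OP8, OP7.
OP2 starts after OP1 ends, so nothing later overlaps OP1 either.
OP3 starts before OP2 ends → OP2 and OP3 overlap.
OP6 starts before OP2 ends → OP2 and OP6 overlap.
OP4 starts after OP2 ends, so nothing later overlaps OP2 either.
OP6 starts before OP3 ends → OP3 and OP6 overlap.
OP4 starts after OP3 ends, so nothing later overlaps OP3 either.
OP4 starts after OP6 ends, so nothing later overlaps OP6 either.
OP5 starts exactly when OP4 ends (back-to-back, no overlap), so nothing later overlaps OP4 either.
OP8 starts before OP5 ends → OP5 and OP8 overlap.
OP7 starts after OP5 ends.
OP7 starts before OP8 ends → OP8 and OP7 overlap.

OP2 & OP3, OP2 & OP6, OP3 & OP6, OP5 & OP8, OP7 & OP8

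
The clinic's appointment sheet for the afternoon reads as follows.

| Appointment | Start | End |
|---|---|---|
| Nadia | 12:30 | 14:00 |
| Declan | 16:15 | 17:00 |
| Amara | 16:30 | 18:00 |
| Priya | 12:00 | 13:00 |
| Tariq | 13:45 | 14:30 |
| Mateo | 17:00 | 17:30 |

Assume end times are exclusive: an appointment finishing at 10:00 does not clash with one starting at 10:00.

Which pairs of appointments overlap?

Check each pair: they overlap iff neither finishes before the other starts.
Sorted by start: Priya, Nadia, Tariq, Declan, Amara, Mateo.
Nadia starts before Priya ends → Priya and Nadia overlap.
Tariq starts after Priya ends, so nothing later overlaps Priya either.
Tariq starts before Nadia ends → Nadia and Tariq overlap.
Declan starts after Nadia ends, so nothing later overlaps Nadia either.
Declan starts after Tariq ends, so nothing later overlaps Tariq either.
Amara starts before Declan ends → Declan and Amara overlap.
Mateo starts exactly when Declan ends (back-to-back, no overlap).
Mateo starts before Amara ends → Amara and Mateo overlap.

Amara & Declan, Amara & Mateo, Nadia & Priya, Nadia & Tariq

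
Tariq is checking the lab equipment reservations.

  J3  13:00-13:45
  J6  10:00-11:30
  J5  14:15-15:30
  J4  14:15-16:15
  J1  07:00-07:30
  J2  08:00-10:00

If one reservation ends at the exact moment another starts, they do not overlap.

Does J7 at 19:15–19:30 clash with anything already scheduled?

No — it doesn't clash with anything

J1: ends 07:30 at or before J7 starts 19:15 → clear.
J2: ends 10:00 at or before J7 starts 19:15 → clear.
J6: ends 11:30 at or before J7 starts 19:15 → clear.
J3: ends 13:45 at or before J7 starts 19:15 → clear.
J4: ends 16:15 at or before J7 starts 19:15 → clear.
J5: ends 15:30 at or before J7 starts 19:15 → clear.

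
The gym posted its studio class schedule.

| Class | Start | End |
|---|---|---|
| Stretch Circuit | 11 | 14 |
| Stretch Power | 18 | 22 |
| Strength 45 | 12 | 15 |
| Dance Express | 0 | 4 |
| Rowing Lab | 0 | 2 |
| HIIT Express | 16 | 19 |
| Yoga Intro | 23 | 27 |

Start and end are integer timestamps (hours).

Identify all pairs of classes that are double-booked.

Sorted by start: Rowing Lab, Dance Express, Stretch Circuit, Strength 45, HIIT Express, Stretch Power, Yoga Intro.
Dance Express starts before Rowing Lab ends → Rowing Lab and Dance Express overlap.
Stretch Circuit starts after Rowing Lab ends, so Rowing Lab has no further overlaps.
Stretch Circuit starts after Dance Express ends, so Dance Express has no further overlaps.
Strength 45 starts before Stretch Circuit ends → Stretch Circuit and Strength 45 overlap.
HIIT Express starts after Stretch Circuit ends, so Stretch Circuit has no further overlaps.
HIIT Express starts after Strength 45 ends, so Strength 45 has no further overlaps.
Stretch Power starts before HIIT Express ends → HIIT Express and Stretch Power overlap.
Yoga Intro starts after HIIT Express ends.
Yoga Intro starts after Stretch Power ends.

Dance Express & Rowing Lab, HIIT Express & Stretch Power, Strength 45 & Stretch Circuit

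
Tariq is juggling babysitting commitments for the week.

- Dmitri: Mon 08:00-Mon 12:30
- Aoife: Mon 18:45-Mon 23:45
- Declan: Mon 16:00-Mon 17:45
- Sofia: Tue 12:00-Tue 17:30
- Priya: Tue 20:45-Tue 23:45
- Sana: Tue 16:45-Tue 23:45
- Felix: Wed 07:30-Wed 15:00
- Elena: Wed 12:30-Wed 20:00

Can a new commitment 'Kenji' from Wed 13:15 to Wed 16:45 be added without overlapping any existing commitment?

No — it overlaps Elena, Felix

Dmitri: ends Mon 12:30 at or before Kenji starts Wed 13:15 → clear.
Declan: ends Mon 17:45 at or before Kenji starts Wed 13:15 → clear.
Aoife: ends Mon 23:45 at or before Kenji starts Wed 13:15 → clear.
Sofia: ends Tue 17:30 at or before Kenji starts Wed 13:15 → clear.
Sana: ends Tue 23:45 at or before Kenji starts Wed 13:15 → clear.
Priya: ends Tue 23:45 at or before Kenji starts Wed 13:15 → clear.
Felix: starts Wed 07:30 before Kenji ends Wed 16:45, and ends Wed 15:00 after Kenji starts Wed 13:15 → overlap.
Elena: starts Wed 12:30 before Kenji ends Wed 16:45, and ends Wed 20:00 after Kenji starts Wed 13:15 → overlap.
Kenji overlaps Felix, Elena.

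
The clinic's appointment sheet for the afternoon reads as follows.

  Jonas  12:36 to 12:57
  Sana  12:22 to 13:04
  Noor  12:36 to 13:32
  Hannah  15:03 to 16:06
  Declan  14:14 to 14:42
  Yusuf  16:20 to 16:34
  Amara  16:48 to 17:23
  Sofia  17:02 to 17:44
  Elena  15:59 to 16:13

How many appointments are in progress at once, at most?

3

Walk through starts and ends in time order (an end at T is processed before a start at T):
12:22 start Sana → 1
12:36 start Jonas → 2
12:36 start Noor → 3
12:57 end Jonas → 2
13:04 end Sana → 1
13:32 end Noor → 0
14:14 start Declan → 1
14:42 end Declan → 0
15:03 start Hannah → 1
15:59 start Elena → 2
16:06 end Hannah → 1
16:13 end Elena → 0
16:20 start Yusuf → 1
16:34 end Yusuf → 0
16:48 start Amara → 1
17:02 start Sofia → 2
17:23 end Amara → 1
17:44 end Sofia → 0
Peak is 3, at 12:36 (Jonas, Noor, Sana).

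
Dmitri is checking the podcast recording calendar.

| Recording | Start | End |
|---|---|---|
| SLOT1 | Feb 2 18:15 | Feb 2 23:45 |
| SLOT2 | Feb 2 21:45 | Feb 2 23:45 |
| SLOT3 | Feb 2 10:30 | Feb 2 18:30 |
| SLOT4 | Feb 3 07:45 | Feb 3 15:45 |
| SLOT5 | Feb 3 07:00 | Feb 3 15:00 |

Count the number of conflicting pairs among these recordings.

3

Check each pair: they overlap iff neither finishes before the other starts.
Sorted by start: SLOT3, SLOT1, SLOT2, SLOT5, SLOT4.
SLOT1 starts before SLOT3 ends → SLOT3 and SLOT1 overlap.
SLOT2 starts after SLOT3 ends — done with SLOT3.
SLOT2 starts before SLOT1 ends → SLOT1 and SLOT2 overlap.
SLOT5 starts after SLOT1 ends — done with SLOT1.
SLOT5 starts after SLOT2 ends — done with SLOT2.
SLOT4 starts before SLOT5 ends → SLOT5 and SLOT4 overlap.
Overlapping pairs: SLOT1 & SLOT2, SLOT1 & SLOT3, SLOT4 & SLOT5 — 3 in total.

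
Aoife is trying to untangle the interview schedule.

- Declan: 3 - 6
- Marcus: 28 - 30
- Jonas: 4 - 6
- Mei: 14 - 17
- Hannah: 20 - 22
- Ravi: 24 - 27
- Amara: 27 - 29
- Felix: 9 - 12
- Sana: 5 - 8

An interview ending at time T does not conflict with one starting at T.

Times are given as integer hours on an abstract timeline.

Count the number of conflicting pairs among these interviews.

4

Two intervals overlap when each starts before the other ends.
Sorted by start: Declan, Jonas, Sana, Felix, Mei, Hannah, Ravi, Amara, Marcus.
Jonas starts before Declan ends → Declan and Jonas overlap.
Sana starts before Declan ends → Declan and Sana overlap.
Felix starts after Declan ends, so nothing later overlaps Declan either.
Sana starts before Jonas ends → Jonas and Sana overlap.
Felix starts after Jonas ends, so nothing later overlaps Jonas either.
Felix starts after Sana ends, so nothing later overlaps Sana either.
Mei starts after Felix ends, so nothing later overlaps Felix either.
Hannah starts after Mei ends, so nothing later overlaps Mei either.
Ravi starts after Hannah ends, so nothing later overlaps Hannah either.
Amara starts exactly when Ravi ends (back-to-back, no overlap), so nothing later overlaps Ravi either.
Marcus starts before Amara ends → Amara and Marcus overlap.
Overlapping pairs: Amara & Marcus, Declan & Jonas, Declan & Sana, Jonas & Sana — 4 in total.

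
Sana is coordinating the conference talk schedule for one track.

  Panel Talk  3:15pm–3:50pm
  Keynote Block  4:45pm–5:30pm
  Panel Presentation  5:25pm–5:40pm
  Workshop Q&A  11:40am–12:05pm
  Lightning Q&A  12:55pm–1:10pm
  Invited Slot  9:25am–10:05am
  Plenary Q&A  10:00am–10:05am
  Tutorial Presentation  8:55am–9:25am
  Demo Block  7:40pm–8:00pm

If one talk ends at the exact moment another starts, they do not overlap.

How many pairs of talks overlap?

Sorted by start: Tutorial Presentation, Invited Slot, Plenary Q&A, Workshop Q&A, Lightning Q&A, Panel Talk, Keynote Block, Panel Presentation, Demo Block.
Invited Slot starts exactly when Tutorial Presentation ends (back-to-back, no overlap), so Tutorial Presentation has no further overlaps.
Plenary Q&A starts before Invited Slot ends → Invited Slot and Plenary Q&A overlap.
Workshop Q&A starts after Invited Slot ends, so Invited Slot has no further overlaps.
Workshop Q&A starts after Plenary Q&A ends, so Plenary Q&A has no further overlaps.
Lightning Q&A starts after Workshop Q&A ends, so Workshop Q&A has no further overlaps.
Panel Talk starts after Lightning Q&A ends, so Lightning Q&A has no further overlaps.
Keynote Block starts after Panel Talk ends, so Panel Talk has no further overlaps.
Panel Presentation starts before Keynote Block ends → Keynote Block and Panel Presentation overlap.
Demo Block starts after Keynote Block ends.
Demo Block starts after Panel Presentation ends.
Overlapping pairs: Invited Slot & Plenary Q&A, Keynote Block & Panel Presentation — 2 in total.

2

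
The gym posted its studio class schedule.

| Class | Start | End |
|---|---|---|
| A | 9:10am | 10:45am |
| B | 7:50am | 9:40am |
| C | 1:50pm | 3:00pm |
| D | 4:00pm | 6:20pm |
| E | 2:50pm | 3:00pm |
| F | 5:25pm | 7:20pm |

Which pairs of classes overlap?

Two intervals overlap when each starts before the other ends.
Sorted by start: B, A, C, E, D, F.
A starts before B ends → B and A overlap.
C starts after B ends, so nothing later overlaps B either.
C starts after A ends, so nothing later overlaps A either.
E starts before C ends → C and E overlap.
D starts after C ends, so nothing later overlaps C either.
D starts after E ends, so nothing later overlaps E either.
F starts before D ends → D and F overlap.

A & B, C & E, D & F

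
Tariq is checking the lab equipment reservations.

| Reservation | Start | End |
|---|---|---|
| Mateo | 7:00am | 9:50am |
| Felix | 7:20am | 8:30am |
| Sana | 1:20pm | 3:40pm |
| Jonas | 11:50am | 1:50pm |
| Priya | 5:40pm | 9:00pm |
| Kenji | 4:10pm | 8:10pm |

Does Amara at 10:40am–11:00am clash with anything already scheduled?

No — it doesn't clash with anything

Mateo: ends 9:50am at or before Amara starts 10:40am → clear.
Felix: ends 8:30am at or before Amara starts 10:40am → clear.
Jonas: starts 11:50am at or after Amara ends 11:00am → clear.
Sana: starts 1:20pm at or after Amara ends 11:00am → clear.
Kenji: starts 4:10pm at or after Amara ends 11:00am → clear.
Priya: starts 5:40pm at or after Amara ends 11:00am → clear.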